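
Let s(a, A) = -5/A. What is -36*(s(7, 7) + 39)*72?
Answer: -694656/7 ≈ -99237.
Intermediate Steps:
-36*(s(7, 7) + 39)*72 = -36*(-5/7 + 39)*72 = -36*268/7*72 = -9648/7*72 = -694656/7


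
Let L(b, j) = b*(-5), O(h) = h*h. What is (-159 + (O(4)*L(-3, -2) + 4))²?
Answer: 7225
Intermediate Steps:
O(h) = h²
L(b, j) = -5*b
(-159 + (O(4)*L(-3, -2) + 4))² = (-159 + (4²*(-5*(-3)) + 4))² = (-159 + (16*15 + 4))² = (-159 + (240 + 4))² = (-159 + 244)² = 85² = 7225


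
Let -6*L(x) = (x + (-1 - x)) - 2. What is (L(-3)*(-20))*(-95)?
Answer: 950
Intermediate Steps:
L(x) = 1/2 (L(x) = -((x + (-1 - x)) - 2)/6 = -(-1 - 2)/6 = -1/6*(-3) = 1/2)
(L(-3)*(-20))*(-95) = ((1/2)*(-20))*(-95) = -10*(-95) = 950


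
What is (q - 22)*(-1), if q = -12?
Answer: 34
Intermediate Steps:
(q - 22)*(-1) = (-12 - 22)*(-1) = -34*(-1) = 34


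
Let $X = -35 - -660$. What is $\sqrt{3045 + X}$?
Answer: $\sqrt{3670} \approx 60.581$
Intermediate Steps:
$X = 625$ ($X = -35 + 660 = 625$)
$\sqrt{3045 + X} = \sqrt{3045 + 625} = \sqrt{3670}$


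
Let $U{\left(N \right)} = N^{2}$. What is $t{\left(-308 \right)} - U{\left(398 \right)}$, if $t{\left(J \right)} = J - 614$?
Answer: $-159326$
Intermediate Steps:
$t{\left(J \right)} = -614 + J$
$t{\left(-308 \right)} - U{\left(398 \right)} = \left(-614 - 308\right) - 398^{2} = -922 - 158404 = -159326$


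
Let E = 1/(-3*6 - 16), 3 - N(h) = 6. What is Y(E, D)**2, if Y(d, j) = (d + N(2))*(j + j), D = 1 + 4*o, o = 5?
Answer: 4678569/289 ≈ 16189.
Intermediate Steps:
N(h) = -3 (N(h) = 3 - 1*6 = 3 - 6 = -3)
E = -1/34 (E = 1/(-18 - 16) = 1/(-34) = -1/34 ≈ -0.029412)
D = 21 (D = 1 + 4*5 = 1 + 20 = 21)
Y(d, j) = 2*j*(-3 + d) (Y(d, j) = (d - 3)*(j + j) = (-3 + d)*(2*j) = 2*j*(-3 + d))
Y(E, D)**2 = (2*21*(-3 - 1/34))**2 = (2*21*(-103/34))**2 = (-2163/17)**2 = 4678569/289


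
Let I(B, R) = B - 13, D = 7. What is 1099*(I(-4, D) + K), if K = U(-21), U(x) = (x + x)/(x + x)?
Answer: -17584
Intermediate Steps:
I(B, R) = -13 + B
U(x) = 1 (U(x) = (2*x)/((2*x)) = (2*x)*(1/(2*x)) = 1)
K = 1
1099*(I(-4, D) + K) = 1099*((-13 - 4) + 1) = 1099*(-17 + 1) = 1099*(-16) = -17584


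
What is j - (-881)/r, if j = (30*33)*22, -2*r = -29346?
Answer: 319578821/14673 ≈ 21780.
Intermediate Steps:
r = 14673 (r = -1/2*(-29346) = 14673)
j = 21780 (j = 990*22 = 21780)
j - (-881)/r = 21780 - (-881)/14673 = 21780 - 1*(-881/14673) = 21780 + 881/14673 = 319578821/14673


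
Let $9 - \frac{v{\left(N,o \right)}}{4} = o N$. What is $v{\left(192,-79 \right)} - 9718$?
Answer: $50990$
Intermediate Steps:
$v{\left(N,o \right)} = 36 - 4 N o$ ($v{\left(N,o \right)} = 36 - 4 o N = 36 - 4 N o$)
$v{\left(192,-79 \right)} - 9718 = \left(36 - 768 \left(-79\right)\right) - 9718 = \left(36 + 60672\right) - 9718 = 60708 - 9718 = 50990$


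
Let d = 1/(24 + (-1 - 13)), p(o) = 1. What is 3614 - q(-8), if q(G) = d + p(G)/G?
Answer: 144561/40 ≈ 3614.0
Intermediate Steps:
d = 1/10 (d = 1/(24 - 14) = 1/10 ≈ 0.10000)
q(G) = 1/10 + 1/G
3614 - q(-8) = 3614 - (10 - 8)/(10*(-8)) = 3614 - (-1)*2/(10*8) = 3614 - 1*(-1/40) = 3614 + 1/40 = 144561/40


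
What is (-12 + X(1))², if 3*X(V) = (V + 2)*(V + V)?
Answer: 100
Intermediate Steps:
X(V) = 2*V*(2 + V)/3 (X(V) = ((V + 2)*(V + V))/3 = ((2 + V)*(2*V))/3 = (2*V*(2 + V))/3 = 2*V*(2 + V)/3)
(-12 + X(1))² = (-12 + (⅔)*1*(2 + 1))² = (-12 + (⅔)*1*3)² = (-12 + 2)² = (-10)² = 100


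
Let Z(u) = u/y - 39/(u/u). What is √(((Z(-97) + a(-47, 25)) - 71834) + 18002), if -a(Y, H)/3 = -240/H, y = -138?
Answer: I*√25633936770/690 ≈ 232.04*I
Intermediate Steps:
a(Y, H) = 720/H (a(Y, H) = -(-720)/H = 720/H)
Z(u) = -39 - u/138 (Z(u) = u/(-138) - 39/(u/u) = u*(-1/138) - 39/1 = -u/138 - 39*1 = -u/138 - 39 = -39 - u/138)
√(((Z(-97) + a(-47, 25)) - 71834) + 18002) = √((((-39 - 1/138*(-97)) + 720/25) - 71834) + 18002) = √((((-39 + 97/138) + 720*(1/25)) - 71834) + 18002) = √(((-5285/138 + 144/5) - 71834) + 18002) = √((-6553/690 - 71834) + 18002) = √(-49572013/690 + 18002) = √(-37150633/690) = I*√25633936770/690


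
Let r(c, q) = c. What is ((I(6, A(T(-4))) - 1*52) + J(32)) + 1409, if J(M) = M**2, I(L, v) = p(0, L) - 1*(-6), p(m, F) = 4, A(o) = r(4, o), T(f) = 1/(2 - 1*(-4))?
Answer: 2391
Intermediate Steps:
T(f) = 1/6 (T(f) = 1/(2 + 4) = 1/6)
A(o) = 4
I(L, v) = 10 (I(L, v) = 4 - 1*(-6) = 4 + 6 = 10)
((I(6, A(T(-4))) - 1*52) + J(32)) + 1409 = ((10 - 1*52) + 32**2) + 1409 = ((10 - 52) + 1024) + 1409 = (-42 + 1024) + 1409 = 982 + 1409 = 2391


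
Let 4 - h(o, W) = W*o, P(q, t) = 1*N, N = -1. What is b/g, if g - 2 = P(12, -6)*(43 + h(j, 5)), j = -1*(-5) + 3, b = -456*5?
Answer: 456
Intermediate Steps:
b = -2280
j = 8 (j = 5 + 3 = 8)
P(q, t) = -1 (P(q, t) = 1*(-1) = -1)
h(o, W) = 4 - W*o
g = -5 (g = 2 - (43 + (4 - 1*5*8)) = 2 - (43 + (4 - 40)) = 2 - (43 - 36) = 2 - 1*7 = 2 - 7 = -5)
b/g = -2280/(-5) = -2280*(-⅕) = 456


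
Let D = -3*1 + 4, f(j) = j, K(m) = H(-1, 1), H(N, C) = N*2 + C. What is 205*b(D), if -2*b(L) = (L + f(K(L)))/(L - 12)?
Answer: 0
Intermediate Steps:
H(N, C) = C + 2*N (H(N, C) = 2*N + C = C + 2*N)
K(m) = -1 (K(m) = 1 + 2*(-1) = 1 - 2 = -1)
D = 1 (D = -3 + 4 = 1)
b(L) = -(-1 + L)/(2*(-12 + L)) (b(L) = -(L - 1)/(2*(L - 12)) = -(-1 + L)/(2*(-12 + L)))
205*b(D) = 205*((1 - 1*1)/(2*(-12 + 1))) = 205*((½)*(1 - 1)/(-11)) = 205*((½)*(-1/11)*0) = 205*0 = 0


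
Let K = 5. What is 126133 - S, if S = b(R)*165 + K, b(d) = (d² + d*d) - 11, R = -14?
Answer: 63263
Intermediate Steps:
b(d) = -11 + 2*d² (b(d) = (d² + d²) - 11 = 2*d² - 11 = -11 + 2*d²)
S = 62870 (S = (-11 + 2*(-14)²)*165 + 5 = (-11 + 2*196)*165 + 5 = (-11 + 392)*165 + 5 = 381*165 + 5 = 62865 + 5 = 62870)
126133 - S = 126133 - 1*62870 = 126133 - 62870 = 63263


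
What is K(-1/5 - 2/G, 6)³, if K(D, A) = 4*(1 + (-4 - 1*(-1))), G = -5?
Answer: -512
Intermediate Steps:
K(D, A) = -8 (K(D, A) = 4*(1 + (-4 + 1)) = 4*(1 - 3) = 4*(-2) = -8)
K(-1/5 - 2/G, 6)³ = (-8)³ = -512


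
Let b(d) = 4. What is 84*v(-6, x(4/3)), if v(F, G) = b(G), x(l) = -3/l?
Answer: 336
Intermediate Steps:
v(F, G) = 4
84*v(-6, x(4/3)) = 84*4 = 336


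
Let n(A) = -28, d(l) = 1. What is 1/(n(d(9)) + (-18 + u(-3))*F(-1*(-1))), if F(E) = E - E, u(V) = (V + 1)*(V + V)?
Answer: -1/28 ≈ -0.035714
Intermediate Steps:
u(V) = 2*V*(1 + V) (u(V) = (1 + V)*(2*V) = 2*V*(1 + V))
F(E) = 0
1/(n(d(9)) + (-18 + u(-3))*F(-1*(-1))) = 1/(-28 + (-18 + 2*(-3)*(1 - 3))*0) = 1/(-28 + (-18 + 2*(-3)*(-2))*0) = 1/(-28 + (-18 + 12)*0) = 1/(-28 - 6*0) = 1/(-28 + 0) = 1/(-28) = -1/28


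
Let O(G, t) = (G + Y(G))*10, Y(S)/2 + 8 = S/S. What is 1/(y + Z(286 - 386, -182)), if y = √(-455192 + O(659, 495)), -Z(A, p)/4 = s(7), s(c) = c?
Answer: -2/32109 - I*√9158/64218 ≈ -6.2288e-5 - 0.0014902*I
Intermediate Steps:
Y(S) = -14 (Y(S) = -16 + 2*(S/S) = -16 + 2*1 = -16 + 2 = -14)
Z(A, p) = -28 (Z(A, p) = -4*7 = -28)
O(G, t) = -140 + 10*G (O(G, t) = (G - 14)*10 = (-14 + G)*10 = -140 + 10*G)
y = 7*I*√9158 (y = √(-455192 + (-140 + 10*659)) = √(-455192 + (-140 + 6590)) = √(-455192 + 6450) = √(-448742) = 7*I*√9158 ≈ 669.88*I)
1/(y + Z(286 - 386, -182)) = 1/(7*I*√9158 - 28) = 1/(-28 + 7*I*√9158)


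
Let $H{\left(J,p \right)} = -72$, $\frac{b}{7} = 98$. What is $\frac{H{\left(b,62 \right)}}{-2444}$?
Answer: $\frac{18}{611} \approx 0.02946$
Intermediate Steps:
$b = 686$ ($b = 7 \cdot 98 = 686$)
$\frac{H{\left(b,62 \right)}}{-2444} = - \frac{72}{-2444} = \left(-72\right) \left(- \frac{1}{2444}\right) = \frac{18}{611}$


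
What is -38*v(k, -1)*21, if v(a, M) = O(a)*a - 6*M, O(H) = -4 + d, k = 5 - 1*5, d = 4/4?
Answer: -4788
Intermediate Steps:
d = 1 (d = 4*(1/4) = 1)
k = 0 (k = 5 - 5 = 0)
O(H) = -3 (O(H) = -4 + 1 = -3)
v(a, M) = -6*M - 3*a (v(a, M) = -3*a - 6*M = -6*M - 3*a)
-38*v(k, -1)*21 = -38*(-6*(-1) - 3*0)*21 = -38*(6 + 0)*21 = -38*6*21 = -228*21 = -4788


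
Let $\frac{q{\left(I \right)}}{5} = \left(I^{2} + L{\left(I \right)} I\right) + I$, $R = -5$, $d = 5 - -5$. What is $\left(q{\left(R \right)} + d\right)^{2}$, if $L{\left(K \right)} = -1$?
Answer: $18225$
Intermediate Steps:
$d = 10$ ($d = 5 + 5 = 10$)
$q{\left(I \right)} = 5 I^{2}$ ($q{\left(I \right)} = 5 \left(\left(I^{2} - I\right) + I\right) = 5 I^{2}$)
$\left(q{\left(R \right)} + d\right)^{2} = \left(5 \left(-5\right)^{2} + 10\right)^{2} = \left(5 \cdot 25 + 10\right)^{2} = \left(125 + 10\right)^{2} = 135^{2} = 18225$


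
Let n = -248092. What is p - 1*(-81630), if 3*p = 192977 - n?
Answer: 228653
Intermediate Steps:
p = 147023 (p = (192977 - 1*(-248092))/3 = (192977 + 248092)/3 = (1/3)*441069 = 147023)
p - 1*(-81630) = 147023 - 1*(-81630) = 147023 + 81630 = 228653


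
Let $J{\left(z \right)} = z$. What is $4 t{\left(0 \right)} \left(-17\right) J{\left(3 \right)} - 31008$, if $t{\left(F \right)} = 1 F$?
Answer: $-31008$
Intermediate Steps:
$t{\left(F \right)} = F$
$4 t{\left(0 \right)} \left(-17\right) J{\left(3 \right)} - 31008 = 4 \cdot 0 \left(-17\right) 3 - 31008 = 0 \left(-17\right) 3 - 31008 = 0 \cdot 3 - 31008 = 0 - 31008 = -31008$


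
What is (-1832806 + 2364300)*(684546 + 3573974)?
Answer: 2263377828880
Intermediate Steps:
(-1832806 + 2364300)*(684546 + 3573974) = 531494*4258520 = 2263377828880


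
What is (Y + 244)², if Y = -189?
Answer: 3025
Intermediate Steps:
(Y + 244)² = (-189 + 244)² = 55² = 3025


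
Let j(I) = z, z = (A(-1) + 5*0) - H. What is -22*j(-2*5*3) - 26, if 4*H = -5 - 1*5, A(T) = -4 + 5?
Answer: -103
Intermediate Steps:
A(T) = 1
H = -5/2 (H = (-5 - 1*5)/4 = (-5 - 5)/4 = (¼)*(-10) = -5/2 ≈ -2.5000)
z = 7/2 (z = (1 + 5*0) - 1*(-5/2) = (1 + 0) + 5/2 = 1 + 5/2 = 7/2 ≈ 3.5000)
j(I) = 7/2
-22*j(-2*5*3) - 26 = -22*7/2 - 26 = -77 - 26 = -103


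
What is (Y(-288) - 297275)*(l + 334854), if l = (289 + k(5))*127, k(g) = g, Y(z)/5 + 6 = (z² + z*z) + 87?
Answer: 198218293440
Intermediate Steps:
Y(z) = 405 + 10*z² (Y(z) = -30 + 5*((z² + z*z) + 87) = -30 + 5*((z² + z²) + 87) = -30 + 5*(2*z² + 87) = -30 + 5*(87 + 2*z²) = -30 + (435 + 10*z²) = 405 + 10*z²)
l = 37338 (l = (289 + 5)*127 = 294*127 = 37338)
(Y(-288) - 297275)*(l + 334854) = ((405 + 10*(-288)²) - 297275)*(37338 + 334854) = ((405 + 10*82944) - 297275)*372192 = ((405 + 829440) - 297275)*372192 = (829845 - 297275)*372192 = 532570*372192 = 198218293440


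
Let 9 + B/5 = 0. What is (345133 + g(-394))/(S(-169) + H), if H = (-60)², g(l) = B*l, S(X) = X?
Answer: 362863/3431 ≈ 105.76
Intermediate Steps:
B = -45 (B = -45 + 5*0 = -45 + 0 = -45)
g(l) = -45*l
H = 3600
(345133 + g(-394))/(S(-169) + H) = (345133 - 45*(-394))/(-169 + 3600) = (345133 + 17730)/3431 = 362863*(1/3431) = 362863/3431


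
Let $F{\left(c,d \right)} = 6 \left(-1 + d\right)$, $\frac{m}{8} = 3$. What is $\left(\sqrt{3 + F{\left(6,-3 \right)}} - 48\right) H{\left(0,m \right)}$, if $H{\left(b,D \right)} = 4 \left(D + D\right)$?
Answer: $-9216 + 192 i \sqrt{21} \approx -9216.0 + 879.85 i$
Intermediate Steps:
$m = 24$ ($m = 8 \cdot 3 = 24$)
$F{\left(c,d \right)} = -6 + 6 d$
$H{\left(b,D \right)} = 8 D$ ($H{\left(b,D \right)} = 4 \cdot 2 D = 8 D$)
$\left(\sqrt{3 + F{\left(6,-3 \right)}} - 48\right) H{\left(0,m \right)} = \left(\sqrt{3 + \left(-6 + 6 \left(-3\right)\right)} - 48\right) 8 \cdot 24 = \left(\sqrt{3 - 24} - 48\right) 192 = \left(\sqrt{-21} - 48\right) 192 = \left(i \sqrt{21} - 48\right) 192 = \left(-48 + i \sqrt{21}\right) 192 = -9216 + 192 i \sqrt{21}$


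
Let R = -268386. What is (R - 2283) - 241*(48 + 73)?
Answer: -299830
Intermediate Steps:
(R - 2283) - 241*(48 + 73) = (-268386 - 2283) - 241*(48 + 73) = -270669 - 241*121 = -270669 - 29161 = -299830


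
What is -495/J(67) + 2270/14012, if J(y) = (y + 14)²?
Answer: 442085/5107374 ≈ 0.086558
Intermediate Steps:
J(y) = (14 + y)²
-495/J(67) + 2270/14012 = -495/(14 + 67)² + 2270/14012 = -495/(81²) + 2270*(1/14012) = -495/6561 + 1135/7006 = -495*1/6561 + 1135/7006 = -55/729 + 1135/7006 = 442085/5107374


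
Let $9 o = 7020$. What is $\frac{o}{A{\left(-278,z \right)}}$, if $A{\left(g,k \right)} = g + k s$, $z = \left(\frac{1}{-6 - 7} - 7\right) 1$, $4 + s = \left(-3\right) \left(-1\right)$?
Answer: $- \frac{1690}{587} \approx -2.879$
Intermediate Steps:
$o = 780$ ($o = \frac{1}{9} \cdot 7020 = 780$)
$s = -1$ ($s = -4 - -3 = -4 + 3 = -1$)
$z = - \frac{92}{13}$ ($z = \left(\frac{1}{-13} - 7\right) 1 = \left(- \frac{1}{13} - 7\right) 1 = \left(- \frac{92}{13}\right) 1 = - \frac{92}{13} \approx -7.0769$)
$A{\left(g,k \right)} = g - k$ ($A{\left(g,k \right)} = g + k \left(-1\right) = g - k$)
$\frac{o}{A{\left(-278,z \right)}} = \frac{780}{-278 - - \frac{92}{13}} = \frac{780}{-278 + \frac{92}{13}} = \frac{780}{- \frac{3522}{13}} = 780 \left(- \frac{13}{3522}\right) = - \frac{1690}{587}$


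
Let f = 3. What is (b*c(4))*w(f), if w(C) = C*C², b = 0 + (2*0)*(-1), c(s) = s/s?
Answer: 0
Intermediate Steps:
c(s) = 1
b = 0 (b = 0 + 0*(-1) = 0 + 0 = 0)
w(C) = C³
(b*c(4))*w(f) = (0*1)*3³ = 0*27 = 0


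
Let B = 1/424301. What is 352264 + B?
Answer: 149465967465/424301 ≈ 3.5226e+5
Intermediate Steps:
B = 1/424301 ≈ 2.3568e-6
352264 + B = 352264 + 1/424301 = 149465967465/424301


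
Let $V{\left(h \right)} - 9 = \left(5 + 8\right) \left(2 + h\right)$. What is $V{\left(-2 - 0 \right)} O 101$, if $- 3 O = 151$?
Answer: $-45753$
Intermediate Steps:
$O = - \frac{151}{3}$ ($O = \left(- \frac{1}{3}\right) 151 = - \frac{151}{3} \approx -50.333$)
$V{\left(h \right)} = 35 + 13 h$ ($V{\left(h \right)} = 9 + \left(5 + 8\right) \left(2 + h\right) = 9 + 13 \left(2 + h\right) = 9 + \left(26 + 13 h\right) = 35 + 13 h$)
$V{\left(-2 - 0 \right)} O 101 = \left(35 + 13 \left(-2 - 0\right)\right) \left(- \frac{151}{3}\right) 101 = \left(35 + 13 \left(-2 + 0\right)\right) \left(- \frac{151}{3}\right) 101 = \left(35 + 13 \left(-2\right)\right) \left(- \frac{151}{3}\right) 101 = \left(35 - 26\right) \left(- \frac{151}{3}\right) 101 = 9 \left(- \frac{151}{3}\right) 101 = \left(-453\right) 101 = -45753$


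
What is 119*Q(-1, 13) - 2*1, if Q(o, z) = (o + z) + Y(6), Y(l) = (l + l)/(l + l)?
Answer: 1545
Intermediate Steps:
Y(l) = 1 (Y(l) = (2*l)/((2*l)) = (2*l)*(1/(2*l)) = 1)
Q(o, z) = 1 + o + z (Q(o, z) = (o + z) + 1 = 1 + o + z)
119*Q(-1, 13) - 2*1 = 119*(1 - 1 + 13) - 2*1 = 119*13 - 2 = 1547 - 2 = 1545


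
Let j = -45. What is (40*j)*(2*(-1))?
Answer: 3600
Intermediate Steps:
(40*j)*(2*(-1)) = (40*(-45))*(2*(-1)) = -1800*(-2) = 3600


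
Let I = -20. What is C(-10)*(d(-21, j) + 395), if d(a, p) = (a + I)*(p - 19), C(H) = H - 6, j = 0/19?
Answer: -18784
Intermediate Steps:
j = 0 (j = 0*(1/19) = 0)
C(H) = -6 + H
d(a, p) = (-20 + a)*(-19 + p) (d(a, p) = (a - 20)*(p - 19) = (-20 + a)*(-19 + p))
C(-10)*(d(-21, j) + 395) = (-6 - 10)*((380 - 20*0 - 19*(-21) - 21*0) + 395) = -16*((380 + 0 + 399 + 0) + 395) = -16*(779 + 395) = -16*1174 = -18784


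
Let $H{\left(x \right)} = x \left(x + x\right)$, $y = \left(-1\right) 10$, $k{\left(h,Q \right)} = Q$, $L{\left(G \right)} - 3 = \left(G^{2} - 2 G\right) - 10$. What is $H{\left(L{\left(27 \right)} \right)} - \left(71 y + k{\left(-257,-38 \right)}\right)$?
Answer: $893196$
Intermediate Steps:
$L{\left(G \right)} = -7 + G^{2} - 2 G$ ($L{\left(G \right)} = 3 - \left(10 - G^{2} + 2 G\right) = -7 + G^{2} - 2 G$)
$y = -10$
$H{\left(x \right)} = 2 x^{2}$ ($H{\left(x \right)} = x 2 x = 2 x^{2}$)
$H{\left(L{\left(27 \right)} \right)} - \left(71 y + k{\left(-257,-38 \right)}\right) = 2 \left(-7 + 27^{2} - 54\right)^{2} - -748 = 2 \left(-7 + 729 - 54\right)^{2} + \left(710 + 38\right) = 2 \cdot 668^{2} + 748 = 2 \cdot 446224 + 748 = 892448 + 748 = 893196$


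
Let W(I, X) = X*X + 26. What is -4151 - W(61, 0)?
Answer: -4177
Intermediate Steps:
W(I, X) = 26 + X² (W(I, X) = X² + 26 = 26 + X²)
-4151 - W(61, 0) = -4151 - (26 + 0²) = -4151 - (26 + 0) = -4151 - 1*26 = -4151 - 26 = -4177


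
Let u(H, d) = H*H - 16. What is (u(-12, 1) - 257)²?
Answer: 16641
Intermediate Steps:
u(H, d) = -16 + H² (u(H, d) = H² - 16 = -16 + H²)
(u(-12, 1) - 257)² = ((-16 + (-12)²) - 257)² = ((-16 + 144) - 257)² = (128 - 257)² = (-129)² = 16641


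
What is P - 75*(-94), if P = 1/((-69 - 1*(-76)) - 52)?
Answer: 317249/45 ≈ 7050.0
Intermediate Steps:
P = -1/45 (P = 1/((-69 + 76) - 52) = 1/(7 - 52) = 1/(-45) = -1/45 ≈ -0.022222)
P - 75*(-94) = -1/45 - 75*(-94) = -1/45 + 7050 = 317249/45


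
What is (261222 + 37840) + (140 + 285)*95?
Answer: 339437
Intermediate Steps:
(261222 + 37840) + (140 + 285)*95 = 299062 + 425*95 = 299062 + 40375 = 339437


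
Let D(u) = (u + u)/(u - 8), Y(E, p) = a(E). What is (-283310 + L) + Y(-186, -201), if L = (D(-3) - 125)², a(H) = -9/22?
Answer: -64812797/242 ≈ -2.6782e+5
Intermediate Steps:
a(H) = -9/22 (a(H) = -9*1/22 = -9/22)
Y(E, p) = -9/22
D(u) = 2*u/(-8 + u) (D(u) = (2*u)/(-8 + u) = 2*u/(-8 + u))
L = 1874161/121 (L = (2*(-3)/(-8 - 3) - 125)² = (2*(-3)/(-11) - 125)² = (2*(-3)*(-1/11) - 125)² = (6/11 - 125)² = (-1369/11)² = 1874161/121 ≈ 15489.)
(-283310 + L) + Y(-186, -201) = (-283310 + 1874161/121) - 9/22 = -32406349/121 - 9/22 = -64812797/242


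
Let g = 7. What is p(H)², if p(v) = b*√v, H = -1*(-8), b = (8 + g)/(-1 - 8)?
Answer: 200/9 ≈ 22.222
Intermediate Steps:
b = -5/3 (b = (8 + 7)/(-1 - 8) = 15/(-9) = 15*(-⅑) = -5/3 ≈ -1.6667)
H = 8
p(v) = -5*√v/3
p(H)² = (-10*√2/3)² = 200/9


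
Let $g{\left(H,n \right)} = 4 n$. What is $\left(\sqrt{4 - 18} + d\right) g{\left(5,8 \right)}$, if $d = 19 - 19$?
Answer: $32 i \sqrt{14} \approx 119.73 i$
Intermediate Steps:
$d = 0$
$\left(\sqrt{4 - 18} + d\right) g{\left(5,8 \right)} = \left(\sqrt{4 - 18} + 0\right) 4 \cdot 8 = \left(\sqrt{-14} + 0\right) 32 = \left(i \sqrt{14} + 0\right) 32 = i \sqrt{14} \cdot 32 = 32 i \sqrt{14}$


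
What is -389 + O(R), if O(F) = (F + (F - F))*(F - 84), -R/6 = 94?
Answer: 365083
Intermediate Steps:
R = -564 (R = -6*94 = -564)
O(F) = F*(-84 + F) (O(F) = (F + 0)*(-84 + F) = F*(-84 + F))
-389 + O(R) = -389 - 564*(-84 - 564) = -389 - 564*(-648) = -389 + 365472 = 365083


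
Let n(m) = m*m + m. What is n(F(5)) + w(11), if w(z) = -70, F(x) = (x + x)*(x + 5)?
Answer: 10030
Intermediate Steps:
F(x) = 2*x*(5 + x) (F(x) = (2*x)*(5 + x) = 2*x*(5 + x))
n(m) = m + m² (n(m) = m² + m = m + m²)
n(F(5)) + w(11) = (2*5*(5 + 5))*(1 + 2*5*(5 + 5)) - 70 = (2*5*10)*(1 + 2*5*10) - 70 = 100*(1 + 100) - 70 = 100*101 - 70 = 10100 - 70 = 10030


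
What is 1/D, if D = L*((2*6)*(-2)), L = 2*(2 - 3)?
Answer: 1/48 ≈ 0.020833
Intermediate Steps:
L = -2 (L = 2*(-1) = -2)
D = 48 (D = -2*2*6*(-2) = -24*(-2) = -2*(-24) = 48)
1/D = 1/48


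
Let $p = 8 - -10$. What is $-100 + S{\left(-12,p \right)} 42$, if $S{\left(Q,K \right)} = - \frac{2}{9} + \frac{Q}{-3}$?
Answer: $\frac{176}{3} \approx 58.667$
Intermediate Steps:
$p = 18$ ($p = 8 + 10 = 18$)
$S{\left(Q,K \right)} = - \frac{2}{9} - \frac{Q}{3}$ ($S{\left(Q,K \right)} = \left(-2\right) \frac{1}{9} + Q \left(- \frac{1}{3}\right) = - \frac{2}{9} - \frac{Q}{3}$)
$-100 + S{\left(-12,p \right)} 42 = -100 + \left(- \frac{2}{9} - -4\right) 42 = -100 + \left(- \frac{2}{9} + 4\right) 42 = -100 + \frac{34}{9} \cdot 42 = -100 + \frac{476}{3} = \frac{176}{3}$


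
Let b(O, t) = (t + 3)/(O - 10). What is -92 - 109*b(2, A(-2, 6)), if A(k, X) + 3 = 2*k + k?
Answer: -695/4 ≈ -173.75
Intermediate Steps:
A(k, X) = -3 + 3*k (A(k, X) = -3 + (2*k + k) = -3 + 3*k)
b(O, t) = (3 + t)/(-10 + O)
-92 - 109*b(2, A(-2, 6)) = -92 - 109*(3 + (-3 + 3*(-2)))/(-10 + 2) = -92 - 109*(3 + (-3 - 6))/(-8) = -92 - (-109)*(3 - 9)/8 = -92 - (-109)*(-6)/8 = -92 - 109*¾ = -92 - 327/4 = -695/4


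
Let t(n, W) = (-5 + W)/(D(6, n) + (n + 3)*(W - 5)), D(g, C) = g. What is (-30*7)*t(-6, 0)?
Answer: 50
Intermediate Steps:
t(n, W) = (-5 + W)/(6 + (-5 + W)*(3 + n)) (t(n, W) = (-5 + W)/(6 + (n + 3)*(W - 5)) = (-5 + W)/(6 + (3 + n)*(-5 + W)) = (-5 + W)/(6 + (-5 + W)*(3 + n)))
(-30*7)*t(-6, 0) = (-30*7)*((-5 + 0)/(-9 - 5*(-6) + 3*0 + 0*(-6))) = -210*(-5)/(-9 + 30 + 0 + 0) = -210*(-5)/21 = -10*(-5) = -210*(-5/21) = 50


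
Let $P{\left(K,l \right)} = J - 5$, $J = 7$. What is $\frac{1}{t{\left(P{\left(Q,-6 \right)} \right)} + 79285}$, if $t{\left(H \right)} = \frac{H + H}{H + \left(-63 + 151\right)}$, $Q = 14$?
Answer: $\frac{45}{3567827} \approx 1.2613 \cdot 10^{-5}$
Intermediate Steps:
$P{\left(K,l \right)} = 2$ ($P{\left(K,l \right)} = 7 - 5 = 2$)
$t{\left(H \right)} = \frac{2 H}{88 + H}$ ($t{\left(H \right)} = \frac{2 H}{H + 88} = \frac{2 H}{88 + H}$)
$\frac{1}{t{\left(P{\left(Q,-6 \right)} \right)} + 79285} = \frac{1}{2 \cdot 2 \frac{1}{88 + 2} + 79285} = \frac{1}{2 \cdot 2 \cdot \frac{1}{90} + 79285} = \frac{1}{\frac{2}{45} + 79285} = \frac{1}{\frac{3567827}{45}} = \frac{45}{3567827}$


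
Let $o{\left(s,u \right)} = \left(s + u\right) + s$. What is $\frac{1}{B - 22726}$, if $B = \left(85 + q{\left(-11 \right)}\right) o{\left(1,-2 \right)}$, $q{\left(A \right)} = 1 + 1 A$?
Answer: $- \frac{1}{22726} \approx -4.4002 \cdot 10^{-5}$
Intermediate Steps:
$o{\left(s,u \right)} = u + 2 s$
$q{\left(A \right)} = 1 + A$
$B = 0$ ($B = \left(85 + \left(1 - 11\right)\right) \left(-2 + 2 \cdot 1\right) = \left(85 - 10\right) \left(-2 + 2\right) = 75 \cdot 0 = 0$)
$\frac{1}{B - 22726} = \frac{1}{0 - 22726} = \frac{1}{-22726} = - \frac{1}{22726}$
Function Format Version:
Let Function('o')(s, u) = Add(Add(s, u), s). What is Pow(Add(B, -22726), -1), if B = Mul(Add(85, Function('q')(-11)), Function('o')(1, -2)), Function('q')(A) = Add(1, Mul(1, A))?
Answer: Rational(-1, 22726) ≈ -4.4002e-5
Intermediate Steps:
Function('o')(s, u) = Add(u, Mul(2, s))
Function('q')(A) = Add(1, A)
B = 0 (B = Mul(Add(85, Add(1, -11)), Add(-2, Mul(2, 1))) = Mul(Add(85, -10), Add(-2, 2)) = Mul(75, 0) = 0)
Pow(Add(B, -22726), -1) = Pow(Add(0, -22726), -1) = Pow(-22726, -1) = Rational(-1, 22726)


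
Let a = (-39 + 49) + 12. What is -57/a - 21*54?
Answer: -25005/22 ≈ -1136.6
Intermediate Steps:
a = 22 (a = 10 + 12 = 22)
-57/a - 21*54 = -57/22 - 21*54 = -57*1/22 - 1134 = -57/22 - 1134 = -25005/22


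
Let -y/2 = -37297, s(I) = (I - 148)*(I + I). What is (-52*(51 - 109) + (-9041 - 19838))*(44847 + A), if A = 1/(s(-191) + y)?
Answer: -6397886833575/5516 ≈ -1.1599e+9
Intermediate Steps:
s(I) = 2*I*(-148 + I) (s(I) = (-148 + I)*(2*I) = 2*I*(-148 + I))
y = 74594 (y = -2*(-37297) = 74594)
A = 1/204092 (A = 1/(2*(-191)*(-148 - 191) + 74594) = 1/(2*(-191)*(-339) + 74594) = 1/(129498 + 74594) = 1/204092 ≈ 4.8998e-6)
(-52*(51 - 109) + (-9041 - 19838))*(44847 + A) = (-52*(51 - 109) + (-9041 - 19838))*(44847 + 1/204092) = (-52*(-58) - 28879)*(9152913925/204092) = (3016 - 28879)*(9152913925/204092) = -25863*9152913925/204092 = -6397886833575/5516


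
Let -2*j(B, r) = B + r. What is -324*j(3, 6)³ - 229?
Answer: 58591/2 ≈ 29296.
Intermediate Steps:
j(B, r) = -B/2 - r/2 (j(B, r) = -(B + r)/2 = -B/2 - r/2)
-324*j(3, 6)³ - 229 = -324*(-½*3 - ½*6)³ - 229 = -324*(-3/2 - 3)³ - 229 = -324*(-9/2)³ - 229 = -324*(-729/8) - 229 = 59049/2 - 229 = 58591/2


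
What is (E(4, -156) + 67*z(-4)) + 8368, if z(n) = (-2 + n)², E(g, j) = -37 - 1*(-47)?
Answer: 10790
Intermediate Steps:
E(g, j) = 10 (E(g, j) = -37 + 47 = 10)
(E(4, -156) + 67*z(-4)) + 8368 = (10 + 67*(-2 - 4)²) + 8368 = (10 + 67*(-6)²) + 8368 = (10 + 67*36) + 8368 = (10 + 2412) + 8368 = 2422 + 8368 = 10790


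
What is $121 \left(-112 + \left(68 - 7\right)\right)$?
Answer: $-6171$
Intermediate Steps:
$121 \left(-112 + \left(68 - 7\right)\right) = 121 \left(-112 + 61\right) = 121 \left(-51\right) = -6171$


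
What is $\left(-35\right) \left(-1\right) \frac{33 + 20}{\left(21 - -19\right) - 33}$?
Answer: $265$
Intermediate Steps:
$\left(-35\right) \left(-1\right) \frac{33 + 20}{\left(21 - -19\right) - 33} = 35 \frac{53}{\left(21 + 19\right) - 33} = 35 \frac{53}{40 - 33} = 35 \cdot \frac{53}{7} = 265$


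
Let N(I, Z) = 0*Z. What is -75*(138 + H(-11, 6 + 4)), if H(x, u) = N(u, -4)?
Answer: -10350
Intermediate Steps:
N(I, Z) = 0
H(x, u) = 0
-75*(138 + H(-11, 6 + 4)) = -75*(138 + 0) = -75*138 = -10350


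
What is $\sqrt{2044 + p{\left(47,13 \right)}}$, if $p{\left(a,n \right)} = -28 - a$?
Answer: $\sqrt{1969} \approx 44.373$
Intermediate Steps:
$\sqrt{2044 + p{\left(47,13 \right)}} = \sqrt{2044 - 75} = \sqrt{1969}$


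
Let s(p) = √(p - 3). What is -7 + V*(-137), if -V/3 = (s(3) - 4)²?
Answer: 6569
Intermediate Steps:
s(p) = √(-3 + p)
V = -48 (V = -3*(√(-3 + 3) - 4)² = -3*(√0 - 4)² = -3*(0 - 4)² = -3*(-4)² = -3*16 = -48)
-7 + V*(-137) = -7 - 48*(-137) = -7 + 6576 = 6569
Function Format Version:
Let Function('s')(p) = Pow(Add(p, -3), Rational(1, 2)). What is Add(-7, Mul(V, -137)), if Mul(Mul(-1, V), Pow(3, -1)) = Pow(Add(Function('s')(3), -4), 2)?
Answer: 6569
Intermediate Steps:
Function('s')(p) = Pow(Add(-3, p), Rational(1, 2))
V = -48 (V = Mul(-3, Pow(Add(Pow(Add(-3, 3), Rational(1, 2)), -4), 2)) = Mul(-3, Pow(Add(Pow(0, Rational(1, 2)), -4), 2)) = Mul(-3, Pow(Add(0, -4), 2)) = Mul(-3, Pow(-4, 2)) = Mul(-3, 16) = -48)
Add(-7, Mul(V, -137)) = Add(-7, Mul(-48, -137)) = Add(-7, 6576) = 6569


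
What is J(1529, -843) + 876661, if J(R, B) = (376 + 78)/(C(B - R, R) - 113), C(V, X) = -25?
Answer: 60489382/69 ≈ 8.7666e+5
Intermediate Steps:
J(R, B) = -227/69 (J(R, B) = (376 + 78)/(-25 - 113) = 454/(-138) = 454*(-1/138) = -227/69)
J(1529, -843) + 876661 = -227/69 + 876661 = 60489382/69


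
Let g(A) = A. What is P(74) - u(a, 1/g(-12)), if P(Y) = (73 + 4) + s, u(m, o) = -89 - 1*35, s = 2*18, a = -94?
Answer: 237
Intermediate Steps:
s = 36
u(m, o) = -124 (u(m, o) = -89 - 35 = -124)
P(Y) = 113 (P(Y) = (73 + 4) + 36 = 77 + 36 = 113)
P(74) - u(a, 1/g(-12)) = 113 - 1*(-124) = 113 + 124 = 237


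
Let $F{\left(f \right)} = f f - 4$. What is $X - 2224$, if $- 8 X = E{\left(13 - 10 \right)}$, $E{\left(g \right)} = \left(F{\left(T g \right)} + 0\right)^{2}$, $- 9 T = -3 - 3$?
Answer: $-2224$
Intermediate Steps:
$T = \frac{2}{3}$ ($T = - \frac{-3 - 3}{9} = \left(- \frac{1}{9}\right) \left(-6\right) = \frac{2}{3} \approx 0.66667$)
$F{\left(f \right)} = -4 + f^{2}$ ($F{\left(f \right)} = f^{2} - 4 = -4 + f^{2}$)
$E{\left(g \right)} = \left(-4 + \frac{4 g^{2}}{9}\right)^{2}$ ($E{\left(g \right)} = \left(\left(-4 + \left(\frac{2 g}{3}\right)^{2}\right) + 0\right)^{2} = \left(\left(-4 + \frac{4 g^{2}}{9}\right) + 0\right)^{2} = \left(-4 + \frac{4 g^{2}}{9}\right)^{2}$)
$X = 0$ ($X = - \frac{\frac{16}{81} \left(-9 + \left(13 - 10\right)^{2}\right)^{2}}{8} = - \frac{\frac{16}{81} \left(-9 + 3^{2}\right)^{2}}{8} = - \frac{\frac{16}{81} \left(-9 + 9\right)^{2}}{8} = - \frac{\frac{16}{81} \cdot 0^{2}}{8} = - \frac{\frac{16}{81} \cdot 0}{8} = \left(- \frac{1}{8}\right) 0 = 0$)
$X - 2224 = 0 - 2224 = -2224$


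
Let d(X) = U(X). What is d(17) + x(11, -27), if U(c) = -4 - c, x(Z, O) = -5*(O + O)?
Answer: 249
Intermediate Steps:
x(Z, O) = -10*O
d(X) = -4 - X
d(17) + x(11, -27) = (-4 - 1*17) - 10*(-27) = (-4 - 17) + 270 = -21 + 270 = 249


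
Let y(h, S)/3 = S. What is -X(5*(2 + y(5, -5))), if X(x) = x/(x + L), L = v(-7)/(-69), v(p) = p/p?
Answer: -4485/4486 ≈ -0.99978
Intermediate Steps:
y(h, S) = 3*S
v(p) = 1
L = -1/69 (L = 1/(-69) = 1*(-1/69) = -1/69 ≈ -0.014493)
X(x) = x/(-1/69 + x) (X(x) = x/(x - 1/69) = x/(-1/69 + x))
-X(5*(2 + y(5, -5))) = -69*5*(2 + 3*(-5))/(-1 + 69*(5*(2 + 3*(-5)))) = -69*5*(2 - 15)/(-1 + 69*(5*(2 - 15))) = -69*5*(-13)/(-1 + 69*(5*(-13))) = -69*(-65)/(-1 + 69*(-65)) = -69*(-65)/(-1 - 4485) = -69*(-65)/(-4486) = -69*(-65)*(-1)/4486 = -1*4485/4486 = -4485/4486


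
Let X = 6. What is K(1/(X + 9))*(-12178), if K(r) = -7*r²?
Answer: 85246/225 ≈ 378.87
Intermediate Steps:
K(1/(X + 9))*(-12178) = -7/(6 + 9)²*(-12178) = -7*(1/15)²*(-12178) = -7*1/225*(-12178) = -7/225*(-12178) = 85246/225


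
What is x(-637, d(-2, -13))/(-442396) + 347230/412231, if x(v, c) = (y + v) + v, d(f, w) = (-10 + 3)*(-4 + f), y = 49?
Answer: 154118146055/182369345476 ≈ 0.84509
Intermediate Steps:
d(f, w) = 28 - 7*f (d(f, w) = -7*(-4 + f) = 28 - 7*f)
x(v, c) = 49 + 2*v (x(v, c) = (49 + v) + v = 49 + 2*v)
x(-637, d(-2, -13))/(-442396) + 347230/412231 = (49 + 2*(-637))/(-442396) + 347230/412231 = (49 - 1274)*(-1/442396) + 347230*(1/412231) = -1225*(-1/442396) + 347230/412231 = 1225/442396 + 347230/412231 = 154118146055/182369345476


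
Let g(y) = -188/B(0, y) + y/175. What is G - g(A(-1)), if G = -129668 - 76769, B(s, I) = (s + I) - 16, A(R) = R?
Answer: -614182958/2975 ≈ -2.0645e+5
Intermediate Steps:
B(s, I) = -16 + I + s (B(s, I) = (I + s) - 16 = -16 + I + s)
g(y) = -188/(-16 + y) + y/175 (g(y) = -188/(-16 + y + 0) + y/175 = -188/(-16 + y) + y*(1/175) = -188/(-16 + y) + y/175)
G = -206437
G - g(A(-1)) = -206437 - (-32900 - (-16 - 1))/(175*(-16 - 1)) = -206437 - (-32900 - 1*(-17))/(175*(-17)) = -206437 - (-1)*(-32900 + 17)/(175*17) = -206437 - (-1)*(-32883)/(175*17) = -206437 - 1*32883/2975 = -206437 - 32883/2975 = -614182958/2975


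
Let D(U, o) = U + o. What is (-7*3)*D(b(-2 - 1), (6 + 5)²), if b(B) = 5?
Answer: -2646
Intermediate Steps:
(-7*3)*D(b(-2 - 1), (6 + 5)²) = (-7*3)*(5 + (6 + 5)²) = -21*(5 + 11²) = -21*(5 + 121) = -21*126 = -2646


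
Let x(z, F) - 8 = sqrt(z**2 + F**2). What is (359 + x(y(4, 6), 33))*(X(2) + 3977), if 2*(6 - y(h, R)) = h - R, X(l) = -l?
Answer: 1458825 + 3975*sqrt(1138) ≈ 1.5929e+6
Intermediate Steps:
y(h, R) = 6 + R/2 - h/2 (y(h, R) = 6 - (h - R)/2 = 6 + (R/2 - h/2) = 6 + R/2 - h/2)
x(z, F) = 8 + sqrt(F**2 + z**2) (x(z, F) = 8 + sqrt(z**2 + F**2) = 8 + sqrt(F**2 + z**2))
(359 + x(y(4, 6), 33))*(X(2) + 3977) = (359 + (8 + sqrt(33**2 + (6 + (1/2)*6 - 1/2*4)**2)))*(-1*2 + 3977) = (359 + (8 + sqrt(1089 + (6 + 3 - 2)**2)))*(-2 + 3977) = (359 + (8 + sqrt(1089 + 7**2)))*3975 = (359 + (8 + sqrt(1089 + 49)))*3975 = (359 + (8 + sqrt(1138)))*3975 = (367 + sqrt(1138))*3975 = 1458825 + 3975*sqrt(1138)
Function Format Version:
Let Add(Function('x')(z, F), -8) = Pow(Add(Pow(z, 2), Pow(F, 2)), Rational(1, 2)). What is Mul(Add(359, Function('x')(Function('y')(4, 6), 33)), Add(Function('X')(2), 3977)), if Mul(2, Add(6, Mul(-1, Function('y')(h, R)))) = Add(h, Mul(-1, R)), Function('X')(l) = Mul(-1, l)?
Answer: Add(1458825, Mul(3975, Pow(1138, Rational(1, 2)))) ≈ 1.5929e+6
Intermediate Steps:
Function('y')(h, R) = Add(6, Mul(Rational(1, 2), R), Mul(Rational(-1, 2), h)) (Function('y')(h, R) = Add(6, Mul(Rational(-1, 2), Add(h, Mul(-1, R)))) = Add(6, Add(Mul(Rational(1, 2), R), Mul(Rational(-1, 2), h))) = Add(6, Mul(Rational(1, 2), R), Mul(Rational(-1, 2), h)))
Function('x')(z, F) = Add(8, Pow(Add(Pow(F, 2), Pow(z, 2)), Rational(1, 2))) (Function('x')(z, F) = Add(8, Pow(Add(Pow(z, 2), Pow(F, 2)), Rational(1, 2))) = Add(8, Pow(Add(Pow(F, 2), Pow(z, 2)), Rational(1, 2))))
Mul(Add(359, Function('x')(Function('y')(4, 6), 33)), Add(Function('X')(2), 3977)) = Mul(Add(359, Add(8, Pow(Add(Pow(33, 2), Pow(Add(6, Mul(Rational(1, 2), 6), Mul(Rational(-1, 2), 4)), 2)), Rational(1, 2)))), Add(Mul(-1, 2), 3977)) = Mul(Add(359, Add(8, Pow(Add(1089, Pow(Add(6, 3, -2), 2)), Rational(1, 2)))), Add(-2, 3977)) = Mul(Add(359, Add(8, Pow(Add(1089, Pow(7, 2)), Rational(1, 2)))), 3975) = Mul(Add(359, Add(8, Pow(Add(1089, 49), Rational(1, 2)))), 3975) = Mul(Add(359, Add(8, Pow(1138, Rational(1, 2)))), 3975) = Mul(Add(367, Pow(1138, Rational(1, 2))), 3975) = Add(1458825, Mul(3975, Pow(1138, Rational(1, 2))))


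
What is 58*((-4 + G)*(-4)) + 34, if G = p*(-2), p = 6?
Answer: 3746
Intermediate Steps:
G = -12 (G = 6*(-2) = -12)
58*((-4 + G)*(-4)) + 34 = 58*((-4 - 12)*(-4)) + 34 = 58*(-16*(-4)) + 34 = 58*64 + 34 = 3712 + 34 = 3746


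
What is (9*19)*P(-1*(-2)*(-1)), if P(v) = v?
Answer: -342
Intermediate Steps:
(9*19)*P(-1*(-2)*(-1)) = (9*19)*(-1*(-2)*(-1)) = 171*(2*(-1)) = 171*(-2) = -342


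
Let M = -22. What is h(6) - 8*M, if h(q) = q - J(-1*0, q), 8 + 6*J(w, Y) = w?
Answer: 550/3 ≈ 183.33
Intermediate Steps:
J(w, Y) = -4/3 + w/6
h(q) = 4/3 + q (h(q) = q - (-4/3 + (-1*0)/6) = q - (-4/3 + (⅙)*0) = q - (-4/3 + 0) = q - 1*(-4/3) = q + 4/3 = 4/3 + q)
h(6) - 8*M = (4/3 + 6) - 8*(-22) = 22/3 + 176 = 550/3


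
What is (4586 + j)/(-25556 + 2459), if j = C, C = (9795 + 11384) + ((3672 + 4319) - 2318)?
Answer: -31438/23097 ≈ -1.3611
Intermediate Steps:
C = 26852 (C = 21179 + (7991 - 2318) = 21179 + 5673 = 26852)
j = 26852
(4586 + j)/(-25556 + 2459) = (4586 + 26852)/(-25556 + 2459) = 31438/(-23097) = 31438*(-1/23097) = -31438/23097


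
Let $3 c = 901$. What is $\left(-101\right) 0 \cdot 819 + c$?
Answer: $\frac{901}{3} \approx 300.33$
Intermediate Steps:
$c = \frac{901}{3}$ ($c = \frac{1}{3} \cdot 901 = \frac{901}{3} \approx 300.33$)
$\left(-101\right) 0 \cdot 819 + c = \left(-101\right) 0 \cdot 819 + \frac{901}{3} = 0 \cdot 819 + \frac{901}{3} = 0 + \frac{901}{3} = \frac{901}{3}$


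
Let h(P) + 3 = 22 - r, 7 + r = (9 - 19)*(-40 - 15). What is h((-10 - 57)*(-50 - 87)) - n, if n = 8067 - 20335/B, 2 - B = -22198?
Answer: -38139973/4440 ≈ -8590.1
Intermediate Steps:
r = 543 (r = -7 + (9 - 19)*(-40 - 15) = -7 - 10*(-55) = -7 + 550 = 543)
B = 22200 (B = 2 - 1*(-22198) = 2 + 22198 = 22200)
n = 35813413/4440 (n = 8067 - 20335/22200 = 8067 - 20335*1/22200 = 8067 - 4067/4440 = 35813413/4440 ≈ 8066.1)
h(P) = -524 (h(P) = -3 + (22 - 1*543) = -3 + (22 - 543) = -3 - 521 = -524)
h((-10 - 57)*(-50 - 87)) - n = -524 - 1*35813413/4440 = -524 - 35813413/4440 = -38139973/4440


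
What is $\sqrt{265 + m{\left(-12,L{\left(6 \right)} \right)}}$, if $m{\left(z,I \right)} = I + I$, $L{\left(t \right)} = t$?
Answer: $\sqrt{277} \approx 16.643$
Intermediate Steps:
$m{\left(z,I \right)} = 2 I$
$\sqrt{265 + m{\left(-12,L{\left(6 \right)} \right)}} = \sqrt{265 + 2 \cdot 6} = \sqrt{265 + 12} = \sqrt{277}$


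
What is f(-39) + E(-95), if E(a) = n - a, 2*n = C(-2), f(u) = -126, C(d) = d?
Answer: -32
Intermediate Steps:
n = -1 (n = (½)*(-2) = -1)
E(a) = -1 - a
f(-39) + E(-95) = -126 + (-1 - 1*(-95)) = -126 + (-1 + 95) = -126 + 94 = -32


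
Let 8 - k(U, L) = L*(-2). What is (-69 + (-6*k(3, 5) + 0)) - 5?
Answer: -182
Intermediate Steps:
k(U, L) = 8 + 2*L (k(U, L) = 8 - L*(-2) = 8 - (-2)*L = 8 + 2*L)
(-69 + (-6*k(3, 5) + 0)) - 5 = (-69 + (-6*(8 + 2*5) + 0)) - 5 = (-69 + (-6*(8 + 10) + 0)) - 5 = (-69 + (-6*18 + 0)) - 5 = (-69 + (-108 + 0)) - 5 = (-69 - 108) - 5 = -177 - 5 = -182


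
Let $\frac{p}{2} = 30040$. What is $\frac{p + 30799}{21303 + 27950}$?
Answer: $\frac{90879}{49253} \approx 1.8451$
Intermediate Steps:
$p = 60080$ ($p = 2 \cdot 30040 = 60080$)
$\frac{p + 30799}{21303 + 27950} = \frac{60080 + 30799}{21303 + 27950} = \frac{90879}{49253}$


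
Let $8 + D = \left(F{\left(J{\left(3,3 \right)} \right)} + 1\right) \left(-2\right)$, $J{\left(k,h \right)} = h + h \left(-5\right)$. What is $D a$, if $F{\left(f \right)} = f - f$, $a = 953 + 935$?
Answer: $-18880$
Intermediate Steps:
$a = 1888$
$J{\left(k,h \right)} = - 4 h$ ($J{\left(k,h \right)} = h - 5 h = - 4 h$)
$F{\left(f \right)} = 0$
$D = -10$ ($D = -8 + \left(0 + 1\right) \left(-2\right) = -8 + 1 \left(-2\right) = -8 - 2 = -10$)
$D a = \left(-10\right) 1888 = -18880$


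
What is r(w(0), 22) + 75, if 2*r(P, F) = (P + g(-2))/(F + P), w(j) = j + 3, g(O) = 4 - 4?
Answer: 3753/50 ≈ 75.060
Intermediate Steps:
g(O) = 0
w(j) = 3 + j
r(P, F) = P/(2*(F + P)) (r(P, F) = ((P + 0)/(F + P))/2 = (P/(F + P))/2 = P/(2*(F + P)))
r(w(0), 22) + 75 = (3 + 0)/(2*(22 + (3 + 0))) + 75 = (1/2)*3/(22 + 3) + 75 = (1/2)*3/25 + 75 = (1/2)*3*(1/25) + 75 = 3/50 + 75 = 3753/50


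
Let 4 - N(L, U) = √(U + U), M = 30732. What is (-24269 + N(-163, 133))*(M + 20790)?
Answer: -1250181330 - 51522*√266 ≈ -1.2510e+9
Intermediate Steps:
N(L, U) = 4 - √2*√U (N(L, U) = 4 - √(U + U) = 4 - √(2*U) = 4 - √2*√U)
(-24269 + N(-163, 133))*(M + 20790) = (-24269 + (4 - √2*√133))*(30732 + 20790) = (-24269 + (4 - √266))*51522 = (-24265 - √266)*51522 = -1250181330 - 51522*√266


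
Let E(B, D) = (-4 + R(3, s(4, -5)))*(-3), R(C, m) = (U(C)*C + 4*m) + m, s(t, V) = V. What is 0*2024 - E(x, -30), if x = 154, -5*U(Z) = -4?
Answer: -399/5 ≈ -79.800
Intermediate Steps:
U(Z) = ⅘ (U(Z) = -⅕*(-4) = ⅘)
R(C, m) = 5*m + 4*C/5 (R(C, m) = (4*C/5 + 4*m) + m = (4*m + 4*C/5) + m = 5*m + 4*C/5)
E(B, D) = 399/5 (E(B, D) = (-4 + (5*(-5) + (⅘)*3))*(-3) = (-4 + (-25 + 12/5))*(-3) = (-4 - 113/5)*(-3) = -133/5*(-3) = 399/5)
0*2024 - E(x, -30) = 0*2024 - 1*399/5 = 0 - 399/5 = -399/5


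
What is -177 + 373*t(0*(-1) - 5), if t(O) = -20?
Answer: -7637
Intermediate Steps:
-177 + 373*t(0*(-1) - 5) = -177 + 373*(-20) = -177 - 7460 = -7637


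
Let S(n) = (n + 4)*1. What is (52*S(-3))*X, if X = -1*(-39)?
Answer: 2028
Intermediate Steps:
X = 39
S(n) = 4 + n (S(n) = (4 + n)*1 = 4 + n)
(52*S(-3))*X = (52*(4 - 3))*39 = (52*1)*39 = 52*39 = 2028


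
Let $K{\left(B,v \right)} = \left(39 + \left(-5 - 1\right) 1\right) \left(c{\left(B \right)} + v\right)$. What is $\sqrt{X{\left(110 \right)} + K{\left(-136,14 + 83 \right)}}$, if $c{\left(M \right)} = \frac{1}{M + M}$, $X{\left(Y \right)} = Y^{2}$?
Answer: $\frac{\sqrt{70751263}}{68} \approx 123.7$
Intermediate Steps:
$c{\left(M \right)} = \frac{1}{2 M}$
$K{\left(B,v \right)} = 33 v + \frac{33}{2 B}$ ($K{\left(B,v \right)} = \left(39 + \left(-5 - 1\right) 1\right) \left(\frac{1}{2 B} + v\right) = \left(39 - 6\right) \left(v + \frac{1}{2 B}\right) = 33 \left(v + \frac{1}{2 B}\right) = 33 v + \frac{33}{2 B}$)
$\sqrt{X{\left(110 \right)} + K{\left(-136,14 + 83 \right)}} = \sqrt{110^{2} + \left(33 \left(14 + 83\right) + \frac{33}{2 \left(-136\right)}\right)} = \sqrt{12100 + \left(33 \cdot 97 + \frac{33}{2} \left(- \frac{1}{136}\right)\right)} = \sqrt{12100 + \left(3201 - \frac{33}{272}\right)} = \sqrt{12100 + \frac{870639}{272}} = \sqrt{\frac{4161839}{272}} = \frac{\sqrt{70751263}}{68}$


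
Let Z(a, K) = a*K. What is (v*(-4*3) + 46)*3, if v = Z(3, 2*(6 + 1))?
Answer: -1374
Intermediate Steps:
Z(a, K) = K*a
v = 42 (v = (2*(6 + 1))*3 = (2*7)*3 = 14*3 = 42)
(v*(-4*3) + 46)*3 = (42*(-4*3) + 46)*3 = (42*(-12) + 46)*3 = (-504 + 46)*3 = -458*3 = -1374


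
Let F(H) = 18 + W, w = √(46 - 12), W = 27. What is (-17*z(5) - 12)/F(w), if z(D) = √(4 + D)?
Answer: -7/5 ≈ -1.4000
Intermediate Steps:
w = √34 ≈ 5.8309
F(H) = 45 (F(H) = 18 + 27 = 45)
(-17*z(5) - 12)/F(w) = (-17*√(4 + 5) - 12)/45 = (-17*√9 - 12)*(1/45) = (-17*3 - 12)*(1/45) = (-51 - 12)*(1/45) = -63*1/45 = -7/5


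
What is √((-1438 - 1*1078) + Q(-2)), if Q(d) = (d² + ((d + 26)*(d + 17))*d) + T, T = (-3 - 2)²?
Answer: I*√3207 ≈ 56.63*I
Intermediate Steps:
T = 25 (T = (-5)² = 25)
Q(d) = 25 + d² + d*(17 + d)*(26 + d) (Q(d) = (d² + ((d + 26)*(d + 17))*d) + 25 = (d² + ((26 + d)*(17 + d))*d) + 25 = (d² + ((17 + d)*(26 + d))*d) + 25 = (d² + d*(17 + d)*(26 + d)) + 25 = 25 + d² + d*(17 + d)*(26 + d))
√((-1438 - 1*1078) + Q(-2)) = √((-1438 - 1*1078) + (25 + (-2)³ + 44*(-2)² + 442*(-2))) = √((-1438 - 1078) + (25 - 8 + 44*4 - 884)) = √(-2516 + (25 - 8 + 176 - 884)) = √(-2516 - 691) = √(-3207) = I*√3207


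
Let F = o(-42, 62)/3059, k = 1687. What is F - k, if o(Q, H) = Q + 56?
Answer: -737217/437 ≈ -1687.0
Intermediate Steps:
o(Q, H) = 56 + Q
F = 2/437 (F = (56 - 42)/3059 = 14*(1/3059) = 2/437 ≈ 0.0045767)
F - k = 2/437 - 1*1687 = 2/437 - 1687 = -737217/437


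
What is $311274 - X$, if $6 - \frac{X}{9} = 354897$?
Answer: $3505293$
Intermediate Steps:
$X = -3194019$ ($X = 54 - 3194073 = -3194019$)
$311274 - X = 311274 - -3194019 = 311274 + 3194019 = 3505293$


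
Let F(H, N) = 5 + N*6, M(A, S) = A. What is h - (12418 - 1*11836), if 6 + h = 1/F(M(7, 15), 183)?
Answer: -648563/1103 ≈ -588.00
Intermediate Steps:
F(H, N) = 5 + 6*N
h = -6617/1103 (h = -6 + 1/(5 + 6*183) = -6 + 1/(5 + 1098) = -6 + 1/1103 = -6617/1103 ≈ -5.9991)
h - (12418 - 1*11836) = -6617/1103 - (12418 - 1*11836) = -6617/1103 - (12418 - 11836) = -6617/1103 - 1*582 = -6617/1103 - 582 = -648563/1103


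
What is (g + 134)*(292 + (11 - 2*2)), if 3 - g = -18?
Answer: 46345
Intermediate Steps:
g = 21 (g = 3 - 1*(-18) = 3 + 18 = 21)
(g + 134)*(292 + (11 - 2*2)) = (21 + 134)*(292 + (11 - 2*2)) = 155*(292 + (11 - 4)) = 155*(292 + 7) = 155*299 = 46345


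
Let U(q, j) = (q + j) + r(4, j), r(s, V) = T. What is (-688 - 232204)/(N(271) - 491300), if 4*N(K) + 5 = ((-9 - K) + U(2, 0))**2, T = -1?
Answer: 232892/471841 ≈ 0.49358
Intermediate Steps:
r(s, V) = -1
U(q, j) = -1 + j + q (U(q, j) = (q + j) - 1 = (j + q) - 1 = -1 + j + q)
N(K) = -5/4 + (-8 - K)**2/4 (N(K) = -5/4 + ((-9 - K) + (-1 + 0 + 2))**2/4 = -5/4 + ((-9 - K) + 1)**2/4 = -5/4 + (-8 - K)**2/4)
(-688 - 232204)/(N(271) - 491300) = (-688 - 232204)/((-5/4 + (8 + 271)**2/4) - 491300) = -232892/((-5/4 + (1/4)*279**2) - 491300) = -232892/((-5/4 + (1/4)*77841) - 491300) = -232892/((-5/4 + 77841/4) - 491300) = -232892/(19459 - 491300) = -232892/(-471841) = -232892*(-1/471841) = 232892/471841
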